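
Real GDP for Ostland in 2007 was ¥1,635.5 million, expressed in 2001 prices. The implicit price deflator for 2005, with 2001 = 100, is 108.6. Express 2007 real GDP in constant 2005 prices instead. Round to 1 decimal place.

¥1,776.2 million

Real GDP in 2005 prices = Real GDP in 2001 prices × (P_2005/P_2001) = 1635.5 × 1.086 = 1776.15.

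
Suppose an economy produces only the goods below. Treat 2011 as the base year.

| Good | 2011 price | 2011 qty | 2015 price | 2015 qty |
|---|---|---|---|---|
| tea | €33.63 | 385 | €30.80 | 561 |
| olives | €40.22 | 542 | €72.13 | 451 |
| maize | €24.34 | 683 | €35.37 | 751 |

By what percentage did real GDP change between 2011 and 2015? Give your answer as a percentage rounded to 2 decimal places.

Real GDP 2011 = Nominal GDP 2011 = 33.63·385 + 40.22·542 + 24.34·683 = 51371.01.
Real GDP 2015 (at 2011 prices) = 33.63·561 + 40.22·451 + 24.34·751 = 55284.99.
Real growth = 55284.99/51371.01 − 1 = 0.0762.

7.62%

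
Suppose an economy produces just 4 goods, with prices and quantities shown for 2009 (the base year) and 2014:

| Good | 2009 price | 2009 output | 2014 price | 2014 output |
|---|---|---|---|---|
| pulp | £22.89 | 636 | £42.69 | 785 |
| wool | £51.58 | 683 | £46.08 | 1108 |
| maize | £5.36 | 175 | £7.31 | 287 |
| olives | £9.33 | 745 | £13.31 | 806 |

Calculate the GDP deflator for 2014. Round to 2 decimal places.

115.70

Nominal GDP 2014 = 42.69·785 + 46.08·1108 + 7.31·287 + 13.31·806 = 97394.12.
Real GDP 2014 (at 2009 prices) = 22.89·785 + 51.58·1108 + 5.36·287 + 9.33·806 = 84177.59.
Deflator = Nominal/Real × 100 = 97394.12/84177.59 × 100 = 115.701.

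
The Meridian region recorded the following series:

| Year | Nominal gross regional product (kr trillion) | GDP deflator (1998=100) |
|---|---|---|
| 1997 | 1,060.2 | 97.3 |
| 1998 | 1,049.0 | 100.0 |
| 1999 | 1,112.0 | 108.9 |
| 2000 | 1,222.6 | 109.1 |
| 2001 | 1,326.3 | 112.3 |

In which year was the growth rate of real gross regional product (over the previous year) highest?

1998: real = 1049.0/1.000 = 1049.00; growth vs 1997 (1089.62) = -3.73%.
1999: real = 1112.0/1.089 = 1021.12; growth vs 1998 (1049.00) = -2.66%.
2000: real = 1222.6/1.091 = 1120.62; growth vs 1999 (1021.12) = 9.74%.
2001: real = 1326.3/1.123 = 1181.03; growth vs 2000 (1120.62) = 5.39%.

2000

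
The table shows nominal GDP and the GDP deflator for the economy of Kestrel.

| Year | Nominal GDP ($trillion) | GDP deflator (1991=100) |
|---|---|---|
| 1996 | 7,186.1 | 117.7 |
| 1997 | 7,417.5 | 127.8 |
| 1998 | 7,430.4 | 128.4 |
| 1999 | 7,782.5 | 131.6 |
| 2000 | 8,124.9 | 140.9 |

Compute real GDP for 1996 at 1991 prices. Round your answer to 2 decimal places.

$6,105.44 trillion

Real GDP 1996 = 7186.1 / 1.177 = 6105.44.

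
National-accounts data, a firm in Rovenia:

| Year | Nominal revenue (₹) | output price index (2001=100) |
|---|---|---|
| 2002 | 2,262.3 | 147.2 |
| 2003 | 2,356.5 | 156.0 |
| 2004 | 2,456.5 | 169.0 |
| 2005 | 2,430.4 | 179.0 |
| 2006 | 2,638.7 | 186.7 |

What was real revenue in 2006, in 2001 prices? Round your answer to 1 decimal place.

Real revenue 2006 = 2638.7 / 1.867 = 1413.34.

₹1,413.3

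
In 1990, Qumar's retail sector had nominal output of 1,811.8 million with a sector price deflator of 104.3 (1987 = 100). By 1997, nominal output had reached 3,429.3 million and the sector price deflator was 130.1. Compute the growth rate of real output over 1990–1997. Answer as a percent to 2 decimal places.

Deflate each year: 1990 → 1811.8/1.043 = 1737.10; 1997 → 3429.3/1.301 = 2635.90.
So real output changed by 2635.90/1737.10 − 1 = 0.5174, i.e. 51.74%.

51.74%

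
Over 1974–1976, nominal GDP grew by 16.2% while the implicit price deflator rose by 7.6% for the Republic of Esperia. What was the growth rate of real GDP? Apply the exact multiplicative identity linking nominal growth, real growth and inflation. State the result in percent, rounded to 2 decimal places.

7.99%

(1 + g_nom) = (1 + g_real)(1 + π), so g_real = 1.1620 / 1.0760 − 1 = 0.07993.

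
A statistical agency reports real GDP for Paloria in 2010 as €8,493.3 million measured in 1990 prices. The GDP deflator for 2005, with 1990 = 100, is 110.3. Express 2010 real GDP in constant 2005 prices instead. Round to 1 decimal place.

€9,368.1 million

Real GDP in 2005 prices = Real GDP in 1990 prices × (P_2005/P_1990) = 8493.3 × 1.103 = 9368.11.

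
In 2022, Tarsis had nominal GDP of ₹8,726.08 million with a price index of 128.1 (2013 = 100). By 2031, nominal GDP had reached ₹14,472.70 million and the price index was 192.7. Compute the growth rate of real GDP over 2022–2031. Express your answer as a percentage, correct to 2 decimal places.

Deflate each year: 2022 → 8726.08/1.281 = 6811.93; 2031 → 14472.70/1.927 = 7510.48.
So real GDP changed by 7510.48/6811.93 − 1 = 0.1025, i.e. 10.25%.

10.25%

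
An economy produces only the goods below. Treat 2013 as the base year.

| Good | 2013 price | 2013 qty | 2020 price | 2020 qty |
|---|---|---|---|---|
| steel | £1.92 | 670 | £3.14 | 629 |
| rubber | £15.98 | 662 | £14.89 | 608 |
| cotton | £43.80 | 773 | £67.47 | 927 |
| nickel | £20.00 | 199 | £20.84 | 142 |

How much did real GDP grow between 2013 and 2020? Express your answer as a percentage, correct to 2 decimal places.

Real GDP 2013 = Nominal GDP 2013 = 1.92·670 + 15.98·662 + 43.80·773 + 20.00·199 = 49702.56.
Real GDP 2020 (at 2013 prices) = 1.92·629 + 15.98·608 + 43.80·927 + 20.00·142 = 54366.12.
Real growth = 54366.12/49702.56 − 1 = 0.0938.

9.38%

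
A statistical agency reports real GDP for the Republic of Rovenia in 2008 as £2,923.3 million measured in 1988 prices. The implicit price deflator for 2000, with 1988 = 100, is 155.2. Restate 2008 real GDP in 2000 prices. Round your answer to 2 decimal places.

Real GDP in 2000 prices = Real GDP in 1988 prices × (P_2000/P_1988) = 2923.3 × 1.552 = 4536.96.

£4,536.96 million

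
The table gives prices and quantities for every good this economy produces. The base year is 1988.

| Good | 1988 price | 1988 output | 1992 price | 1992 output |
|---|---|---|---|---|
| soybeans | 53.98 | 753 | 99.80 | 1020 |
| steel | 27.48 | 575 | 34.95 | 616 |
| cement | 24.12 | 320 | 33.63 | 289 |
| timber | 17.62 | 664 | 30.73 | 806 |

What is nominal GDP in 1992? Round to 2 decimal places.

Nominal GDP 1992 = Σ (p_1992 × q_1992) = 99.80·1020 + 34.95·616 + 33.63·289 + 30.73·806 = 157812.65.

157812.65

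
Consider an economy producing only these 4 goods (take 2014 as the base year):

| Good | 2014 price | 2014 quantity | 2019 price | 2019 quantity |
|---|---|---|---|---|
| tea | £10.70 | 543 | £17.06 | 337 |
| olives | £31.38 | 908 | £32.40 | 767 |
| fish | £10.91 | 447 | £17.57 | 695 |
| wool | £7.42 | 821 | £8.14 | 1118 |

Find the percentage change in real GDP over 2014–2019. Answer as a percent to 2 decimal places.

Real GDP 2014 = Nominal GDP 2014 = 10.70·543 + 31.38·908 + 10.91·447 + 7.42·821 = 45271.73.
Real GDP 2019 (at 2014 prices) = 10.70·337 + 31.38·767 + 10.91·695 + 7.42·1118 = 43552.37.
Real growth = 43552.37/45271.73 − 1 = -0.0380.

-3.80%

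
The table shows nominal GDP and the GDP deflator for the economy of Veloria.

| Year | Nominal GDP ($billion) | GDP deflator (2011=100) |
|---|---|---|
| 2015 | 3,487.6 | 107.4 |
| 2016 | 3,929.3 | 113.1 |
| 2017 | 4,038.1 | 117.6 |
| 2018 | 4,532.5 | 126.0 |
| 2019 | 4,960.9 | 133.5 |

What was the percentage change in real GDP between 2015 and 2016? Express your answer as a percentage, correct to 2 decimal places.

6.99%

Real GDP 2015 = 3487.6/1.074 = 3247.30.
Real GDP 2016 = 3929.3/1.131 = 3474.18.
Change = 3474.18/3247.30 − 1 = 0.0699.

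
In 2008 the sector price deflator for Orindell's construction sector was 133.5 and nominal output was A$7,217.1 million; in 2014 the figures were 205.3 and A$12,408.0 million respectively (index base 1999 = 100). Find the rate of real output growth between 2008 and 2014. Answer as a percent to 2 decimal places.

Real output 2008 = 7217.1 / 1.335 = 5406.07.
Real output 2014 = 12408.0 / 2.053 = 6043.84.
Real growth = 6043.84 / 5406.07 − 1 = 0.1180.

11.80%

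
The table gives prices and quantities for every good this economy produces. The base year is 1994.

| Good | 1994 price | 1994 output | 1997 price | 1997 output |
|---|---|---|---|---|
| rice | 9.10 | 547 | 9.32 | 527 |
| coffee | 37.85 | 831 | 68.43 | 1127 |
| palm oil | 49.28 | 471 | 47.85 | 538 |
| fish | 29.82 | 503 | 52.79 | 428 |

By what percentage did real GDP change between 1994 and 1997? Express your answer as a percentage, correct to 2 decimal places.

16.19%

Real GDP 1994 = Nominal GDP 1994 = 9.10·547 + 37.85·831 + 49.28·471 + 29.82·503 = 74641.39.
Real GDP 1997 (at 1994 prices) = 9.10·527 + 37.85·1127 + 49.28·538 + 29.82·428 = 86728.25.
Real growth = 86728.25/74641.39 − 1 = 0.1619.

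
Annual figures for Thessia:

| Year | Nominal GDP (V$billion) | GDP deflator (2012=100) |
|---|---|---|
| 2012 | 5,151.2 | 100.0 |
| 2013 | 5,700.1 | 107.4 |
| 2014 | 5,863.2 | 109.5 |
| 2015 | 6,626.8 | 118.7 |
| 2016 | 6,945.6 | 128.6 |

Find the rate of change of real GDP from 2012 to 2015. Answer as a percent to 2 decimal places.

8.38%

Real GDP 2012 = 5151.2/1.000 = 5151.20.
Real GDP 2015 = 6626.8/1.187 = 5582.81.
Change = 5582.81/5151.20 − 1 = 0.0838.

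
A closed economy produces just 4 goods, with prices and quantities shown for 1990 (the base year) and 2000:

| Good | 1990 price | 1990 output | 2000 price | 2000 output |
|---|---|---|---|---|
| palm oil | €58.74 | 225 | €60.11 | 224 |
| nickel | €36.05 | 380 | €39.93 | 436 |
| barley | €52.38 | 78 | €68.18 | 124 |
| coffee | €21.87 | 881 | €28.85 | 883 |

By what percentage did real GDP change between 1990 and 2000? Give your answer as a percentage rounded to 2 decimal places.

8.78%

Real GDP 1990 = Nominal GDP 1990 = 58.74·225 + 36.05·380 + 52.38·78 + 21.87·881 = 50268.61.
Real GDP 2000 (at 1990 prices) = 58.74·224 + 36.05·436 + 52.38·124 + 21.87·883 = 54681.89.
Real growth = 54681.89/50268.61 − 1 = 0.0878.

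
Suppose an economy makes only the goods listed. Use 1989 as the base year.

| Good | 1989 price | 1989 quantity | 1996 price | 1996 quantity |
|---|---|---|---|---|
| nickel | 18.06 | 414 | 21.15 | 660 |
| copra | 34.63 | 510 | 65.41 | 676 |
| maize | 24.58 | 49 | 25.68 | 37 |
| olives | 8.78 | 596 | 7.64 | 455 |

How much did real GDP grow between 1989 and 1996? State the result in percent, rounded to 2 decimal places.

Real GDP 1989 = Nominal GDP 1989 = 18.06·414 + 34.63·510 + 24.58·49 + 8.78·596 = 31575.44.
Real GDP 1996 (at 1989 prices) = 18.06·660 + 34.63·676 + 24.58·37 + 8.78·455 = 40233.84.
Real growth = 40233.84/31575.44 − 1 = 0.2742.

27.42%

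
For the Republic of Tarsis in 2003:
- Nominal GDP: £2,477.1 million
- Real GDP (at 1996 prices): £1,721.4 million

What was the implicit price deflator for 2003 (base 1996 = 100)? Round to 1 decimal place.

143.9

implicit price deflator = (Nominal / Real) × 100 = 2477.1 / 1721.4 × 100 = 143.90.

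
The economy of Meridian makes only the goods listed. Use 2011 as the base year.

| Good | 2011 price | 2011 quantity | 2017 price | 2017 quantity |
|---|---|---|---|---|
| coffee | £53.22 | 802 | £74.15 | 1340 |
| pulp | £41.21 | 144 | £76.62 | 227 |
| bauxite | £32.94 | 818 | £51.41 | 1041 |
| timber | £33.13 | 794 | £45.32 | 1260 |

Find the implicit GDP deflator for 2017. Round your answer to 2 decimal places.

Nominal GDP 2017 = 74.15·1340 + 76.62·227 + 51.41·1041 + 45.32·1260 = 227374.75.
Real GDP 2017 (at 2011 prices) = 53.22·1340 + 41.21·227 + 32.94·1041 + 33.13·1260 = 156703.81.
Deflator = Nominal/Real × 100 = 227374.75/156703.81 × 100 = 145.098.

145.10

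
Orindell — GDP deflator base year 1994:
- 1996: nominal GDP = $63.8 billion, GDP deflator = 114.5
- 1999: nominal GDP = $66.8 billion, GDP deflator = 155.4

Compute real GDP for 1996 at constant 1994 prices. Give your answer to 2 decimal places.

Real GDP = Nominal / (GDP deflator/100) = 63.8 / 1.145 = 55.72.

$55.72 billion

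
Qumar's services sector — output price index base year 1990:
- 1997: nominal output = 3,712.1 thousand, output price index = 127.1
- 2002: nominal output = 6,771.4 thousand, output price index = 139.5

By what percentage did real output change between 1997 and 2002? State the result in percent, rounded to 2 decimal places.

66.20%

Real output 1997 = 3712.1 / 1.271 = 2920.61.
Real output 2002 = 6771.4 / 1.395 = 4854.05.
Real growth = 4854.05 / 2920.61 − 1 = 0.6620.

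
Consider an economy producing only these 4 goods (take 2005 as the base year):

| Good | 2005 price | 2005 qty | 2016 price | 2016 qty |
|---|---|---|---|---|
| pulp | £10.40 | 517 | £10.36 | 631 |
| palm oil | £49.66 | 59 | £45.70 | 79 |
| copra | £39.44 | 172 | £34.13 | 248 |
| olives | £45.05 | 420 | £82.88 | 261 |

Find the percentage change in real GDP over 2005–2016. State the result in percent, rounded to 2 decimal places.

-5.84%

Real GDP 2005 = Nominal GDP 2005 = 10.40·517 + 49.66·59 + 39.44·172 + 45.05·420 = 34011.42.
Real GDP 2016 (at 2005 prices) = 10.40·631 + 49.66·79 + 39.44·248 + 45.05·261 = 32024.71.
Real growth = 32024.71/34011.42 − 1 = -0.0584.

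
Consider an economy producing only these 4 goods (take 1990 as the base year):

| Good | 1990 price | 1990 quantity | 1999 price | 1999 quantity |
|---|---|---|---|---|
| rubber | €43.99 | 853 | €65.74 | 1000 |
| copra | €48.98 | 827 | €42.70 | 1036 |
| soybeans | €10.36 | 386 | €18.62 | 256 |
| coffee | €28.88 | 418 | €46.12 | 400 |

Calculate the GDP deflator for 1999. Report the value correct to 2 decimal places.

122.26

Nominal GDP 1999 = 65.74·1000 + 42.70·1036 + 18.62·256 + 46.12·400 = 133191.92.
Real GDP 1999 (at 1990 prices) = 43.99·1000 + 48.98·1036 + 10.36·256 + 28.88·400 = 108937.44.
Deflator = Nominal/Real × 100 = 133191.92/108937.44 × 100 = 122.265.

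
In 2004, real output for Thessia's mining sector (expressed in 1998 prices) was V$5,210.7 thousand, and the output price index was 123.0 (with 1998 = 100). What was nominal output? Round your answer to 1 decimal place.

Nominal output = Real × (output price index/100) = 5210.7 × 1.230 = 6409.16.

V$6,409.2 thousand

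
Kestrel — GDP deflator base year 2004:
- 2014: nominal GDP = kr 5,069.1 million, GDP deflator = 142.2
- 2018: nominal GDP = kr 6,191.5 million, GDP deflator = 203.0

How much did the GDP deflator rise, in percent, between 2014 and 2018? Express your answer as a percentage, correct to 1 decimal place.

42.8%

Price-level change = 203.0 / 142.2 − 1 = 0.4276.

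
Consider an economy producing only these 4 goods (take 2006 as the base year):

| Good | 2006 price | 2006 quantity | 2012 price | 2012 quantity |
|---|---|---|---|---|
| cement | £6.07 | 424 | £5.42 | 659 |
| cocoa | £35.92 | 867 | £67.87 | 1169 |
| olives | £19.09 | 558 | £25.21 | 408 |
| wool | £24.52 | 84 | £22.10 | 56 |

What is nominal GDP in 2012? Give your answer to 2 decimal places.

Nominal GDP 2012 = Σ (p_2012 × q_2012) = 5.42·659 + 67.87·1169 + 25.21·408 + 22.10·56 = 94435.09.

£94435.09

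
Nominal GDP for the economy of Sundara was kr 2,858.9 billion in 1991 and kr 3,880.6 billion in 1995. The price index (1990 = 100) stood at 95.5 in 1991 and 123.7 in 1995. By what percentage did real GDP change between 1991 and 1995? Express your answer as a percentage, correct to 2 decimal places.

Deflate each year: 1991 → 2858.9/0.955 = 2993.61; 1995 → 3880.6/1.237 = 3137.11.
So real GDP changed by 3137.11/2993.61 − 1 = 0.0479, i.e. 4.79%.

4.79%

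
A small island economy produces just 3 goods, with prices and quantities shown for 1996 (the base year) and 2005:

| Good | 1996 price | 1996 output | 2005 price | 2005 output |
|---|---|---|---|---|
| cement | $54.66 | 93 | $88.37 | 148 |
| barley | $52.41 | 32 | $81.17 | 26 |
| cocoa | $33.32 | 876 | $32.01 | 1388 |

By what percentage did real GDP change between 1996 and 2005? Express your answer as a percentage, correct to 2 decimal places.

54.94%

Real GDP 1996 = Nominal GDP 1996 = 54.66·93 + 52.41·32 + 33.32·876 = 35948.82.
Real GDP 2005 (at 1996 prices) = 54.66·148 + 52.41·26 + 33.32·1388 = 55700.50.
Real growth = 55700.50/35948.82 − 1 = 0.5494.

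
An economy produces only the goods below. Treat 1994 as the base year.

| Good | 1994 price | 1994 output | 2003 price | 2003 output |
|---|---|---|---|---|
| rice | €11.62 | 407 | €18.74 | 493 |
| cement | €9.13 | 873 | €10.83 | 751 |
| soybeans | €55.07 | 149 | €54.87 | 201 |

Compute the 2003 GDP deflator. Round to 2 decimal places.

Nominal GDP 2003 = 18.74·493 + 10.83·751 + 54.87·201 = 28401.02.
Real GDP 2003 (at 1994 prices) = 11.62·493 + 9.13·751 + 55.07·201 = 23654.36.
Deflator = Nominal/Real × 100 = 28401.02/23654.36 × 100 = 120.067.

120.07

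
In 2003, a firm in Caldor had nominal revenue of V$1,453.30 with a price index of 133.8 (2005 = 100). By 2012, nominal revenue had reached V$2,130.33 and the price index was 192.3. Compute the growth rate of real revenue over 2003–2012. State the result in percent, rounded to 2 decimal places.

1.99%

Deflate each year: 2003 → 1453.30/1.338 = 1086.17; 2012 → 2130.33/1.923 = 1107.82.
So real revenue changed by 1107.82/1086.17 − 1 = 0.0199, i.e. 1.99%.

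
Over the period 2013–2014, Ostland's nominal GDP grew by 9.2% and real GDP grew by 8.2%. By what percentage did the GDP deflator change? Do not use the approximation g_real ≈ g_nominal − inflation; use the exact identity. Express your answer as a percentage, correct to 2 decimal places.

(1 + g_nom) = (1 + g_real)(1 + π), so π = 1.0920 / 1.0820 − 1 = 0.00924.

0.92%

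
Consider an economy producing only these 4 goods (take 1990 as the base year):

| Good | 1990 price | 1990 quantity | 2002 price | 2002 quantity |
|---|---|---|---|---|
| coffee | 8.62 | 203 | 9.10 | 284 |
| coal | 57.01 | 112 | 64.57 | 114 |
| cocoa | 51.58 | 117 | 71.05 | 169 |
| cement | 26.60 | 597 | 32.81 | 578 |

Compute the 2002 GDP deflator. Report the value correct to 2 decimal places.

123.84

Nominal GDP 2002 = 9.10·284 + 64.57·114 + 71.05·169 + 32.81·578 = 40917.01.
Real GDP 2002 (at 1990 prices) = 8.62·284 + 57.01·114 + 51.58·169 + 26.60·578 = 33039.04.
Deflator = Nominal/Real × 100 = 40917.01/33039.04 × 100 = 123.844.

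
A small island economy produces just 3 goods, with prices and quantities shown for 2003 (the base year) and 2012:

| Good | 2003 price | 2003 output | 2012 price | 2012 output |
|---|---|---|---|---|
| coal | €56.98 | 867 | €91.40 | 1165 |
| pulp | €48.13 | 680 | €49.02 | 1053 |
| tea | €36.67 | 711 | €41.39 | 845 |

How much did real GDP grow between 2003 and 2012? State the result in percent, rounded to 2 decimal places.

Real GDP 2003 = Nominal GDP 2003 = 56.98·867 + 48.13·680 + 36.67·711 = 108202.43.
Real GDP 2012 (at 2003 prices) = 56.98·1165 + 48.13·1053 + 36.67·845 = 148048.74.
Real growth = 148048.74/108202.43 − 1 = 0.3683.

36.83%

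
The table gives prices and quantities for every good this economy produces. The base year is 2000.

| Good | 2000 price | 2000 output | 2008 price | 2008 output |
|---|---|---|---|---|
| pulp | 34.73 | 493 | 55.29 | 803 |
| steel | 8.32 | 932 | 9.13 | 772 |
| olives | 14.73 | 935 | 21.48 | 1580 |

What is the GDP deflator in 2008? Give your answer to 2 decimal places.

148.28

Nominal GDP 2008 = 55.29·803 + 9.13·772 + 21.48·1580 = 85384.63.
Real GDP 2008 (at 2000 prices) = 34.73·803 + 8.32·772 + 14.73·1580 = 57584.63.
Deflator = Nominal/Real × 100 = 85384.63/57584.63 × 100 = 148.277.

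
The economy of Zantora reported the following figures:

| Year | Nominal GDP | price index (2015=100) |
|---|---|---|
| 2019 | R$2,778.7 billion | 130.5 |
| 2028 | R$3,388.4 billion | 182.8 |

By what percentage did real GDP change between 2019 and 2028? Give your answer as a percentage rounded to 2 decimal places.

Real GDP 2019 = 2778.7 / 1.305 = 2129.27.
Real GDP 2028 = 3388.4 / 1.828 = 1853.61.
Real growth = 1853.61 / 2129.27 − 1 = -0.1295.

-12.95%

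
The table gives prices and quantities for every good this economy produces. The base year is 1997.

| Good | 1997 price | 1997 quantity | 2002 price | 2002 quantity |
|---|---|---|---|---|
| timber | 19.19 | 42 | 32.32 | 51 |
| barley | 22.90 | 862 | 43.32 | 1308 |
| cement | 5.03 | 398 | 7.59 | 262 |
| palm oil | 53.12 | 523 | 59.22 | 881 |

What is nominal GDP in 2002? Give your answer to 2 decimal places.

Nominal GDP 2002 = Σ (p_2002 × q_2002) = 32.32·51 + 43.32·1308 + 7.59·262 + 59.22·881 = 112472.28.

112472.28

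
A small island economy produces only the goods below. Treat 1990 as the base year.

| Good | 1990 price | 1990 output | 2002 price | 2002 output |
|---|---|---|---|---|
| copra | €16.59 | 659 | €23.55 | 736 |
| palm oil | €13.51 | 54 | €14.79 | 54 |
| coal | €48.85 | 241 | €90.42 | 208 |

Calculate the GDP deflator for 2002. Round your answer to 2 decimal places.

Nominal GDP 2002 = 23.55·736 + 14.79·54 + 90.42·208 = 36938.82.
Real GDP 2002 (at 1990 prices) = 16.59·736 + 13.51·54 + 48.85·208 = 23100.58.
Deflator = Nominal/Real × 100 = 36938.82/23100.58 × 100 = 159.904.

159.90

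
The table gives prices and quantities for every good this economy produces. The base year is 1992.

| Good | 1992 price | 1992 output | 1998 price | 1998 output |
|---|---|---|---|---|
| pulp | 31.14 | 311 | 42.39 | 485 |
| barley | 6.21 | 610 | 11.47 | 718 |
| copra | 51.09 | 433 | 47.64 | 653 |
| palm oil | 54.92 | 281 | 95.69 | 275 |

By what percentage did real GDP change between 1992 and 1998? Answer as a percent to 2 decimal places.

Real GDP 1992 = Nominal GDP 1992 = 31.14·311 + 6.21·610 + 51.09·433 + 54.92·281 = 51027.13.
Real GDP 1998 (at 1992 prices) = 31.14·485 + 6.21·718 + 51.09·653 + 54.92·275 = 68026.45.
Real growth = 68026.45/51027.13 − 1 = 0.3331.

33.31%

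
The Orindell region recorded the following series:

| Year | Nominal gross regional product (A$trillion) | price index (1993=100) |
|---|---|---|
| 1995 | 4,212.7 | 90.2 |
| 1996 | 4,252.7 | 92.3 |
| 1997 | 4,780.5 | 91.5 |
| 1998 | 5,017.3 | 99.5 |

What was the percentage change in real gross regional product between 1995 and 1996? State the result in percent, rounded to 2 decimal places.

Real gross regional product 1995 = 4212.7/0.902 = 4670.40.
Real gross regional product 1996 = 4252.7/0.923 = 4607.48.
Change = 4607.48/4670.40 − 1 = -0.0135.

-1.35%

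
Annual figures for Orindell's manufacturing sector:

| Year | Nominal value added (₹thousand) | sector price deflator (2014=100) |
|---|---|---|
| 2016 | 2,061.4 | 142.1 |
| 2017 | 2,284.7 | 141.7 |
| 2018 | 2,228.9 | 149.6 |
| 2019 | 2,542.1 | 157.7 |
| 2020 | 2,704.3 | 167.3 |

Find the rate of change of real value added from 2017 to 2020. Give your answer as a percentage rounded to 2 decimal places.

0.25%

Real value added 2017 = 2284.7/1.417 = 1612.35.
Real value added 2020 = 2704.3/1.673 = 1616.44.
Change = 1616.44/1612.35 − 1 = 0.0025.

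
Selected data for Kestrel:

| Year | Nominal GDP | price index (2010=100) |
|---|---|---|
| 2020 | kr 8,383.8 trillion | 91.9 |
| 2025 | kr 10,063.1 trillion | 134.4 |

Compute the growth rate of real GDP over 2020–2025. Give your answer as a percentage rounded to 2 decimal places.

Real GDP 2020 = 8383.8 / 0.919 = 9122.74.
Real GDP 2025 = 10063.1 / 1.344 = 7487.43.
Real growth = 7487.43 / 9122.74 − 1 = -0.1793.

-17.93%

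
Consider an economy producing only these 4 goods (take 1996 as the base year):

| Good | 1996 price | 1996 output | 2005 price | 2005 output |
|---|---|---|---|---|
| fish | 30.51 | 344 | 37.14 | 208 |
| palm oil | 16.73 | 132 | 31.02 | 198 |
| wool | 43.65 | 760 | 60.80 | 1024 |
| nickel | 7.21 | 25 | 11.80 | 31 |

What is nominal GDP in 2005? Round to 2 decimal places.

76492.08

Nominal GDP 2005 = Σ (p_2005 × q_2005) = 37.14·208 + 31.02·198 + 60.80·1024 + 11.80·31 = 76492.08.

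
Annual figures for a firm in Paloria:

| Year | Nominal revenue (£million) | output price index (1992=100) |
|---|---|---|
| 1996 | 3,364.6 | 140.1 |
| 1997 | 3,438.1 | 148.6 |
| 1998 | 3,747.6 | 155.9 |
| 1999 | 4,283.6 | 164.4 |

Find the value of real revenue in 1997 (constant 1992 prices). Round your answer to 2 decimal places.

£2,313.66 million

Real revenue 1997 = 3438.1 / 1.486 = 2313.66.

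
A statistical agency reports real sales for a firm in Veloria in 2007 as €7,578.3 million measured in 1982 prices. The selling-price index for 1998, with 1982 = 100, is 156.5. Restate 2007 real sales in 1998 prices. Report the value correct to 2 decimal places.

€11,860.04 million

Real sales in 1998 prices = Real sales in 1982 prices × (P_1998/P_1982) = 7578.3 × 1.565 = 11860.04.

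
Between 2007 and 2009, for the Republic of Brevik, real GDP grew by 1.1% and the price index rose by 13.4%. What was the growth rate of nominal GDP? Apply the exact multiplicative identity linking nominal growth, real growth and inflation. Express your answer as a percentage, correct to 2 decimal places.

(1 + g_nom) = (1 + g_real)(1 + π) = 1.0110 × 1.1340 = 1.14647.

14.65%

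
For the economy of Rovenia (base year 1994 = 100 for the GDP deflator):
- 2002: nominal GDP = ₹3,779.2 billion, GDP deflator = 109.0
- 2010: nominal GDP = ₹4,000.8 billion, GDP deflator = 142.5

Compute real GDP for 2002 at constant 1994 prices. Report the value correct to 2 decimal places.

Real GDP = Nominal / (GDP deflator/100) = 3779.2 / 1.090 = 3467.16.

₹3,467.16 billion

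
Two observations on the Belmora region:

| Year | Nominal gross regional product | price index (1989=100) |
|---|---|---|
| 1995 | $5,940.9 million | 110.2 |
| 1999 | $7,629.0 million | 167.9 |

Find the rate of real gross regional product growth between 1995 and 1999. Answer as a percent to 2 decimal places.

-15.72%

Real gross regional product 1995 = 5940.9 / 1.102 = 5391.02.
Real gross regional product 1999 = 7629.0 / 1.679 = 4543.78.
Real growth = 4543.78 / 5391.02 − 1 = -0.1572.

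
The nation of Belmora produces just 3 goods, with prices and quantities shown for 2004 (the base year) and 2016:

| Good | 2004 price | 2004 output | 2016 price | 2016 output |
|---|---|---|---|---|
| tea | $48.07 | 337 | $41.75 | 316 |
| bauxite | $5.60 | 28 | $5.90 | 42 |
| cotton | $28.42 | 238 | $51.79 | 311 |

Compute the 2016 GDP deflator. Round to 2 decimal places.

121.78

Nominal GDP 2016 = 41.75·316 + 5.90·42 + 51.79·311 = 29547.49.
Real GDP 2016 (at 2004 prices) = 48.07·316 + 5.60·42 + 28.42·311 = 24263.94.
Deflator = Nominal/Real × 100 = 29547.49/24263.94 × 100 = 121.775.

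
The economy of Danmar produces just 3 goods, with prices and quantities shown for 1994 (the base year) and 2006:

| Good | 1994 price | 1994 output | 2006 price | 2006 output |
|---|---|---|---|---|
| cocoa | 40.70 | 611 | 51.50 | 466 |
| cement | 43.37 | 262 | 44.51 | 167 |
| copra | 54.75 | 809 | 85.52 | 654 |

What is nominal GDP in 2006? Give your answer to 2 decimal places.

Nominal GDP 2006 = Σ (p_2006 × q_2006) = 51.50·466 + 44.51·167 + 85.52·654 = 87362.25.

87362.25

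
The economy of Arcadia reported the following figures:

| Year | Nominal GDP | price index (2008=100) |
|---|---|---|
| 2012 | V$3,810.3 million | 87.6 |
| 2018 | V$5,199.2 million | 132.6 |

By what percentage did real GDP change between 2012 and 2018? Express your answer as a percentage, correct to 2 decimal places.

Deflate each year: 2012 → 3810.3/0.876 = 4349.66; 2018 → 5199.2/1.326 = 3920.97.
So real GDP changed by 3920.97/4349.66 − 1 = -0.0986, i.e. -9.86%.

-9.86%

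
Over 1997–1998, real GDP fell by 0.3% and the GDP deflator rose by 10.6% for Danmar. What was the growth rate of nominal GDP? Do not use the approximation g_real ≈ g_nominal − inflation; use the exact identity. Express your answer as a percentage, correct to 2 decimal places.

(1 + g_nom) = (1 + g_real)(1 + π) = 0.9970 × 1.1060 = 1.10268.

10.27%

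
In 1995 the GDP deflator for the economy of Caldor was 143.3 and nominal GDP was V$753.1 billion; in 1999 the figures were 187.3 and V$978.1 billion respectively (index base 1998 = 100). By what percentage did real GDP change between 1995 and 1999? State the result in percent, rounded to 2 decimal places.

Real GDP 1995 = 753.1 / 1.433 = 525.54.
Real GDP 1999 = 978.1 / 1.873 = 522.21.
Real growth = 522.21 / 525.54 − 1 = -0.0063.

-0.63%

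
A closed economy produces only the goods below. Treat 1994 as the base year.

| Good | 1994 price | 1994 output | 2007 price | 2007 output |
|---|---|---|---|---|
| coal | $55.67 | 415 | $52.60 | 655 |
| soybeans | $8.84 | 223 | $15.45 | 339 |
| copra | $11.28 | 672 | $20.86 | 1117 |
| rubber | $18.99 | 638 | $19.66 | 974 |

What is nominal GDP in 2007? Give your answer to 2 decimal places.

Nominal GDP 2007 = Σ (p_2007 × q_2007) = 52.60·655 + 15.45·339 + 20.86·1117 + 19.66·974 = 82140.01.

$82140.01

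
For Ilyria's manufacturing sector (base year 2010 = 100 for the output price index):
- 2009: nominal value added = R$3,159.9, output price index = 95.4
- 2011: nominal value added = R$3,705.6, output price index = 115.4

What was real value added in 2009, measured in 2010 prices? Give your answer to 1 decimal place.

R$3,312.3

Real value added = Nominal / (output price index/100) = 3159.9 / 0.954 = 3312.26.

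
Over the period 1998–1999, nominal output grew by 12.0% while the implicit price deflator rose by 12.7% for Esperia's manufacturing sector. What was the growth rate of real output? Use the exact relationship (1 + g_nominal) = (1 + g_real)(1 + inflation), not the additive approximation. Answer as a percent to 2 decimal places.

(1 + g_nom) = (1 + g_real)(1 + π), so g_real = 1.1200 / 1.1270 − 1 = -0.00621.

-0.62%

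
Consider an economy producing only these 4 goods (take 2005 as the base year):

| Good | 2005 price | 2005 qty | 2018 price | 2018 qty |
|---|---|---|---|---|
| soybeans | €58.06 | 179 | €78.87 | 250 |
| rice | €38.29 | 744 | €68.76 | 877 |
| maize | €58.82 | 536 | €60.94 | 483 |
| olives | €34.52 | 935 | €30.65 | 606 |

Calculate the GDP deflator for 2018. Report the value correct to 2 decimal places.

131.41

Nominal GDP 2018 = 78.87·250 + 68.76·877 + 60.94·483 + 30.65·606 = 128027.94.
Real GDP 2018 (at 2005 prices) = 58.06·250 + 38.29·877 + 58.82·483 + 34.52·606 = 97424.51.
Deflator = Nominal/Real × 100 = 128027.94/97424.51 × 100 = 131.412.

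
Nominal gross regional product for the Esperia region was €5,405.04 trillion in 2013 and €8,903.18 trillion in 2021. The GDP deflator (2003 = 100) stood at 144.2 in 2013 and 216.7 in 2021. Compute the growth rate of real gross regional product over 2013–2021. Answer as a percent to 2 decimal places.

Real gross regional product 2013 = 5405.04 / 1.442 = 3748.29.
Real gross regional product 2021 = 8903.18 / 2.167 = 4108.53.
Real growth = 4108.53 / 3748.29 − 1 = 0.0961.

9.61%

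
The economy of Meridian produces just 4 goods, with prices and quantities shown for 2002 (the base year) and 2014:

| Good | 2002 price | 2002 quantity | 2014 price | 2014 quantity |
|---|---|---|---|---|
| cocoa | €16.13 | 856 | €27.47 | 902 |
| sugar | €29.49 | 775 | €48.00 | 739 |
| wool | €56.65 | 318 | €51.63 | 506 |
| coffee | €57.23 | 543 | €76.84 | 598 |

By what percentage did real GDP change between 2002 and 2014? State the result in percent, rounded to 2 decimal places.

15.72%

Real GDP 2002 = Nominal GDP 2002 = 16.13·856 + 29.49·775 + 56.65·318 + 57.23·543 = 85752.62.
Real GDP 2014 (at 2002 prices) = 16.13·902 + 29.49·739 + 56.65·506 + 57.23·598 = 99230.81.
Real growth = 99230.81/85752.62 − 1 = 0.1572.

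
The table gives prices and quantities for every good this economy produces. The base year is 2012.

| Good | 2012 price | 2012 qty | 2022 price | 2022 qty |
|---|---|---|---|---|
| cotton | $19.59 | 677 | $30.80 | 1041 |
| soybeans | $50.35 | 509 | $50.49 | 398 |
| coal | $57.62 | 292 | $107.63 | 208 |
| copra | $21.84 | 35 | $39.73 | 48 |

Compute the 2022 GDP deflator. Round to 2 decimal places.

Nominal GDP 2022 = 30.80·1041 + 50.49·398 + 107.63·208 + 39.73·48 = 76451.90.
Real GDP 2022 (at 2012 prices) = 19.59·1041 + 50.35·398 + 57.62·208 + 21.84·48 = 53465.77.
Deflator = Nominal/Real × 100 = 76451.90/53465.77 × 100 = 142.992.

142.99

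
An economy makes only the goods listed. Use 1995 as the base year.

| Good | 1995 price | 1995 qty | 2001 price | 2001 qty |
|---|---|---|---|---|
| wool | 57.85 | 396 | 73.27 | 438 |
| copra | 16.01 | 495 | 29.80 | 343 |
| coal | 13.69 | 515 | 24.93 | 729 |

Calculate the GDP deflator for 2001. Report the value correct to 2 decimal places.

Nominal GDP 2001 = 73.27·438 + 29.80·343 + 24.93·729 = 60487.63.
Real GDP 2001 (at 1995 prices) = 57.85·438 + 16.01·343 + 13.69·729 = 40809.74.
Deflator = Nominal/Real × 100 = 60487.63/40809.74 × 100 = 148.219.

148.22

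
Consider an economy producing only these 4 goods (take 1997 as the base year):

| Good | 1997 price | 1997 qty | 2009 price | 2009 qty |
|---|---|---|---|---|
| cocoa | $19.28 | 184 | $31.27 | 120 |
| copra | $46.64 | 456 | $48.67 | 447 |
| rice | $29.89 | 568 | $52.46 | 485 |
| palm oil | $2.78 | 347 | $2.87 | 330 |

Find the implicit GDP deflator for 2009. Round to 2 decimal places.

134.54

Nominal GDP 2009 = 31.27·120 + 48.67·447 + 52.46·485 + 2.87·330 = 51898.09.
Real GDP 2009 (at 1997 prices) = 19.28·120 + 46.64·447 + 29.89·485 + 2.78·330 = 38575.73.
Deflator = Nominal/Real × 100 = 51898.09/38575.73 × 100 = 134.536.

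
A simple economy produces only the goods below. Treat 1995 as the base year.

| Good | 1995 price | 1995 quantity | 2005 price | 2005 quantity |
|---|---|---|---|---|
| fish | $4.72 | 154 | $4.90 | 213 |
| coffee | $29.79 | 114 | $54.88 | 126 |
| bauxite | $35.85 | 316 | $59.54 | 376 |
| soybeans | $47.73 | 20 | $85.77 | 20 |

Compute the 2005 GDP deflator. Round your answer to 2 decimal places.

167.04

Nominal GDP 2005 = 4.90·213 + 54.88·126 + 59.54·376 + 85.77·20 = 32061.02.
Real GDP 2005 (at 1995 prices) = 4.72·213 + 29.79·126 + 35.85·376 + 47.73·20 = 19193.10.
Deflator = Nominal/Real × 100 = 32061.02/19193.10 × 100 = 167.045.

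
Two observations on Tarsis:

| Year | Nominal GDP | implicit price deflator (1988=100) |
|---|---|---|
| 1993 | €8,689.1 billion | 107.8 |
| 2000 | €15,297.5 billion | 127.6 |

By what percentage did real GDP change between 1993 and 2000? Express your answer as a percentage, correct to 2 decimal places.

48.74%

Real GDP 1993 = 8689.1 / 1.078 = 8060.39.
Real GDP 2000 = 15297.5 / 1.276 = 11988.64.
Real growth = 11988.64 / 8060.39 − 1 = 0.4874.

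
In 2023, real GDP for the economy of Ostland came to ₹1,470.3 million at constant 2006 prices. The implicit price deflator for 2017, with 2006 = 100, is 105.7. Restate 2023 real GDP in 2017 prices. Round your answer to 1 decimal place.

₹1,554.1 million

Real GDP in 2017 prices = Real GDP in 2006 prices × (P_2017/P_2006) = 1470.3 × 1.057 = 1554.11.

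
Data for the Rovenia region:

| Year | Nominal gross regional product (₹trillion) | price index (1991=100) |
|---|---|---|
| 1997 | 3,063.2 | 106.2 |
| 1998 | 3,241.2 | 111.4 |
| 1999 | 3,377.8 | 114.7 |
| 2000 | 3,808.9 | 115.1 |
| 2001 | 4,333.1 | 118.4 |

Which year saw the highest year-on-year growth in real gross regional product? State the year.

2000

1998: real = 3241.2/1.114 = 2909.52; growth vs 1997 (2884.37) = 0.87%.
1999: real = 3377.8/1.147 = 2944.90; growth vs 1998 (2909.52) = 1.22%.
2000: real = 3808.9/1.151 = 3309.21; growth vs 1999 (2944.90) = 12.37%.
2001: real = 4333.1/1.184 = 3659.71; growth vs 2000 (3309.21) = 10.59%.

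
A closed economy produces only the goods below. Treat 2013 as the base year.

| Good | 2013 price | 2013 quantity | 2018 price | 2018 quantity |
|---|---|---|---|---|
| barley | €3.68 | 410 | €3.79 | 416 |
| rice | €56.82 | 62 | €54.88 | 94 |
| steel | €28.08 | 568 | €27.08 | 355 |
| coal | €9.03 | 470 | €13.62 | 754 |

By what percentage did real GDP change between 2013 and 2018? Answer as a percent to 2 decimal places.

Real GDP 2013 = Nominal GDP 2013 = 3.68·410 + 56.82·62 + 28.08·568 + 9.03·470 = 25225.18.
Real GDP 2018 (at 2013 prices) = 3.68·416 + 56.82·94 + 28.08·355 + 9.03·754 = 23648.98.
Real growth = 23648.98/25225.18 − 1 = -0.0625.

-6.25%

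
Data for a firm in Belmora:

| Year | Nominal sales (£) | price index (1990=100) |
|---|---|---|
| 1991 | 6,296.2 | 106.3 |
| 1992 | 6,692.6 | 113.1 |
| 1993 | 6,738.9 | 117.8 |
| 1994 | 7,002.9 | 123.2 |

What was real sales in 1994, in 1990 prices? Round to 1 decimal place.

£5,684.2

Real sales 1994 = 7002.9 / 1.232 = 5684.17.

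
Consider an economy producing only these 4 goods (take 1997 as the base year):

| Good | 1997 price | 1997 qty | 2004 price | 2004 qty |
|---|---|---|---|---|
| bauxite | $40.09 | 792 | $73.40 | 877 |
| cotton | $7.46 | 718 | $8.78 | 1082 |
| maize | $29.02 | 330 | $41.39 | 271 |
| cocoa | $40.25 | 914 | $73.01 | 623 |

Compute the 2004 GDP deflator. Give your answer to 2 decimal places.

Nominal GDP 2004 = 73.40·877 + 8.78·1082 + 41.39·271 + 73.01·623 = 130573.68.
Real GDP 2004 (at 1997 prices) = 40.09·877 + 7.46·1082 + 29.02·271 + 40.25·623 = 76170.82.
Deflator = Nominal/Real × 100 = 130573.68/76170.82 × 100 = 171.422.

171.42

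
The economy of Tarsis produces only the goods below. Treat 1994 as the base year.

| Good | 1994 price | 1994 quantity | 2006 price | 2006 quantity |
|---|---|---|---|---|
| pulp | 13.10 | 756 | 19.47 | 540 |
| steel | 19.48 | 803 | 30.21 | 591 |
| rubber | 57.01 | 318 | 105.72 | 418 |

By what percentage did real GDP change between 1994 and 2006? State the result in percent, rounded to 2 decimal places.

-2.88%

Real GDP 1994 = Nominal GDP 1994 = 13.10·756 + 19.48·803 + 57.01·318 = 43675.22.
Real GDP 2006 (at 1994 prices) = 13.10·540 + 19.48·591 + 57.01·418 = 42416.86.
Real growth = 42416.86/43675.22 − 1 = -0.0288.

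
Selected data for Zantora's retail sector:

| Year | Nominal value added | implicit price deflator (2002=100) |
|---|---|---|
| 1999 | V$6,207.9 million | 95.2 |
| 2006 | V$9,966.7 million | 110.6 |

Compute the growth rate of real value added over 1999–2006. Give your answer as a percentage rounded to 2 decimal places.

38.19%

Real value added 1999 = 6207.9 / 0.952 = 6520.90.
Real value added 2006 = 9966.7 / 1.106 = 9011.48.
Real growth = 9011.48 / 6520.90 − 1 = 0.3819.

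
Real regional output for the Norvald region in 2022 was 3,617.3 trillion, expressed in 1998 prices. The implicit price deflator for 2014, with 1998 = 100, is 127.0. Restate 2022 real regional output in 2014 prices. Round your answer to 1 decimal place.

Real regional output in 2014 prices = Real regional output in 1998 prices × (P_2014/P_1998) = 3617.3 × 1.270 = 4593.97.

4,594.0 trillion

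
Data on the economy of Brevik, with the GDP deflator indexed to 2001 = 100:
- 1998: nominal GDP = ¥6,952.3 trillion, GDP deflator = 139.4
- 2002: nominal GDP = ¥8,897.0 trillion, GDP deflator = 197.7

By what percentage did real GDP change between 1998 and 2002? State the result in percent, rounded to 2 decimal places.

Real GDP 1998 = 6952.3 / 1.394 = 4987.30.
Real GDP 2002 = 8897.0 / 1.977 = 4500.25.
Real growth = 4500.25 / 4987.30 − 1 = -0.0977.

-9.77%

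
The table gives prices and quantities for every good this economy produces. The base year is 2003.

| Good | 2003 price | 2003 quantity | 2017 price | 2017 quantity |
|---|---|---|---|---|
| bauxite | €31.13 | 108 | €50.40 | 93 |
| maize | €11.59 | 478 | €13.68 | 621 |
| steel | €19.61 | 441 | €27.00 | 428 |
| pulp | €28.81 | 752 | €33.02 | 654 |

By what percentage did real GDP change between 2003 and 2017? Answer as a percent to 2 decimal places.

Real GDP 2003 = Nominal GDP 2003 = 31.13·108 + 11.59·478 + 19.61·441 + 28.81·752 = 39215.19.
Real GDP 2017 (at 2003 prices) = 31.13·93 + 11.59·621 + 19.61·428 + 28.81·654 = 37327.30.
Real growth = 37327.30/39215.19 − 1 = -0.0481.

-4.81%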